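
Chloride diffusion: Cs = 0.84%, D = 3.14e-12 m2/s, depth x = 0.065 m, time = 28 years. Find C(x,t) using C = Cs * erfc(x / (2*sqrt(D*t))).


t_seconds = 28 * 365.25 * 24 * 3600 = 883612800.0 s
arg = 0.065 / (2 * sqrt(3.14e-12 * 883612800.0))
= 0.617
erfc(0.617) = 0.3829
C = 0.84 * 0.3829 = 0.3216%

0.3216


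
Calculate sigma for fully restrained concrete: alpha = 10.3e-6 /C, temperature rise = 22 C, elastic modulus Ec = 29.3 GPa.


sigma = alpha * dT * Ec
= 10.3e-6 * 22 * 29.3 * 1000
= 6.639 MPa

6.639


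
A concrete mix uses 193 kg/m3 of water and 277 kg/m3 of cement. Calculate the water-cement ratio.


w/c = water / cement
w/c = 193 / 277 = 0.697

0.697


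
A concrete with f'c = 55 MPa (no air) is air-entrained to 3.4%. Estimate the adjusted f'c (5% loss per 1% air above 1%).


Strength loss = (3.4 - 1) * 5 = 12.0%
f'c = 55 * (1 - 12.0/100)
= 48.4 MPa

48.4


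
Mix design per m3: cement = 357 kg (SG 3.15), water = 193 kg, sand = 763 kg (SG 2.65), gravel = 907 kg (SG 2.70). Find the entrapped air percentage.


Vol cement = 357 / (3.15 * 1000) = 0.113333 m3
Vol water = 193 / 1000 = 0.193 m3
Vol sand = 763 / (2.65 * 1000) = 0.287925 m3
Vol gravel = 907 / (2.70 * 1000) = 0.335926 m3
Total solid + water volume = 0.930184 m3
Air = (1 - 0.930184) * 100 = 6.98%

6.98


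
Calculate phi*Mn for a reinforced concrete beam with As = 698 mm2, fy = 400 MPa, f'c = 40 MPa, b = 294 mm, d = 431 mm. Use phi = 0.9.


a = As * fy / (0.85 * f'c * b)
= 698 * 400 / (0.85 * 40 * 294)
= 27.9312 mm
Mn = As * fy * (d - a/2) / 10^6
= 116.436 kN-m
phi*Mn = 0.9 * 116.436 = 104.79 kN-m

104.79


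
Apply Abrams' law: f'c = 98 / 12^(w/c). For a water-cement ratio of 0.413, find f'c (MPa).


f'c = 98 / 12^0.413
= 98 / 2.791
= 35.12 MPa

35.12


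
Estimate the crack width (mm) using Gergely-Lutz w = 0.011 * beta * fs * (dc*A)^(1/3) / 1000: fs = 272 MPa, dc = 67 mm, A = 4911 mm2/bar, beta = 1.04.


w = 0.011 * beta * fs * (dc * A)^(1/3) / 1000
= 0.011 * 1.04 * 272 * (67 * 4911)^(1/3) / 1000
= 0.215 mm

0.215


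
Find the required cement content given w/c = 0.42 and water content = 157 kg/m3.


Cement = water / (w/c)
= 157 / 0.42
= 373.8 kg/m3

373.8


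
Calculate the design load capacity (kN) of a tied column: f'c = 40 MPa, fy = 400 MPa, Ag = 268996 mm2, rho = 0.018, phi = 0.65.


Ast = rho * Ag = 0.018 * 268996 = 4841.928 mm2
phi*Pn = 0.65 * 0.80 * (0.85 * 40 * (268996 - 4841.928) + 400 * 4841.928) / 1000
= 5677.37 kN

5677.37


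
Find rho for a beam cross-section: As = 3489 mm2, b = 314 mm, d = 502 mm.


rho = As / (b * d)
= 3489 / (314 * 502)
= 0.0221

0.0221


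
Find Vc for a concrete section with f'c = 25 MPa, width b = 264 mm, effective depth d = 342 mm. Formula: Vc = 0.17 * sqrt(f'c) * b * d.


Vc = 0.17 * sqrt(25) * 264 * 342 / 1000
= 76.74 kN

76.74


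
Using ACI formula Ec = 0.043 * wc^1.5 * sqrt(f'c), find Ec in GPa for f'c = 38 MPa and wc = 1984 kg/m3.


Ec = 0.043 * 1984^1.5 * sqrt(38) / 1000
= 23.42 GPa

23.42


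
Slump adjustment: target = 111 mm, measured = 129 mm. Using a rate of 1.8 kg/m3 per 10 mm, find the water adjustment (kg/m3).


Difference = 111 - 129 = -18 mm
Water adjustment = -18 * 1.8 / 10 = -3.2 kg/m3

-3.2


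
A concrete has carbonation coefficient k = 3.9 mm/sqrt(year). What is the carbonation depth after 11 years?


depth = k * sqrt(t)
= 3.9 * sqrt(11)
= 12.93 mm

12.93


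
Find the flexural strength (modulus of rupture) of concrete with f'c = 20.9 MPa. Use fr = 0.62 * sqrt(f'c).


fr = 0.62 * sqrt(20.9)
= 2.834 MPa

2.834


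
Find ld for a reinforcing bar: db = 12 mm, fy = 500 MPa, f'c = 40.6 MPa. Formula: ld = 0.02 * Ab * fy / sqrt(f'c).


Ab = pi * 12^2 / 4 = 113.097 mm2
ld = 0.02 * 113.097 * 500 / sqrt(40.6)
= 177.5 mm

177.5


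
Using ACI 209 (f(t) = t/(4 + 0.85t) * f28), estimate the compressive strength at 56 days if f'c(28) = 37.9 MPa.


f(56) = 56 / (4 + 0.85 * 56) * 37.9
= 56 / 51.6 * 37.9
= 41.13 MPa

41.13


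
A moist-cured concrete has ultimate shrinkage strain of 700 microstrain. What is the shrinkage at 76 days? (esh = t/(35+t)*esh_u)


esh(76) = 76 / (35 + 76) * 700
= 76 / 111 * 700
= 479.3 microstrain

479.3


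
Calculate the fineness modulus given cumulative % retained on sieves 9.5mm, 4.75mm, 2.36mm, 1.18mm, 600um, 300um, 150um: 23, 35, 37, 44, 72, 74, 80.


FM = sum(cumulative % retained) / 100
= 365 / 100
= 3.65

3.65


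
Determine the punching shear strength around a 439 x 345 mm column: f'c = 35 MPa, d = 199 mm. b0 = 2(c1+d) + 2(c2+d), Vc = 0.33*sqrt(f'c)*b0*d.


b0 = 2*(439 + 199) + 2*(345 + 199) = 2364 mm
Vc = 0.33 * sqrt(35) * 2364 * 199 / 1000
= 918.44 kN

918.44


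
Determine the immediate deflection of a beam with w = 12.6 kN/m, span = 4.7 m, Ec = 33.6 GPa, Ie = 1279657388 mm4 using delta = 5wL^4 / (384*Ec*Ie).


Convert: L = 4.7 m = 4700 mm, Ec = 33.6 GPa = 33600 MPa
delta = 5 * 12.6 * 4700^4 / (384 * 33600 * 1279657388)
= 1.86 mm

1.86


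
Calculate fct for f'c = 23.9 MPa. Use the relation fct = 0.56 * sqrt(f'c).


fct = 0.56 * sqrt(23.9)
= 0.56 * 4.889
= 2.738 MPa

2.738


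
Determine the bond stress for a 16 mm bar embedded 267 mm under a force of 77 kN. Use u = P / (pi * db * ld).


u = P / (pi * db * ld)
= 77 * 1000 / (pi * 16 * 267)
= 5.737 MPa

5.737


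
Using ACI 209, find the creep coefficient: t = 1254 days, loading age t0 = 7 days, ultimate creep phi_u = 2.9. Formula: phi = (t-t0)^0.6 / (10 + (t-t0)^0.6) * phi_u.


dt = 1254 - 7 = 1247
phi = 1247^0.6 / (10 + 1247^0.6) * 2.9
= 2.546

2.546


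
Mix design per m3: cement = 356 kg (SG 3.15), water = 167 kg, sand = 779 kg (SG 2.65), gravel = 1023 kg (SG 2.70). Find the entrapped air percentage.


Vol cement = 356 / (3.15 * 1000) = 0.113016 m3
Vol water = 167 / 1000 = 0.167 m3
Vol sand = 779 / (2.65 * 1000) = 0.293962 m3
Vol gravel = 1023 / (2.70 * 1000) = 0.378889 m3
Total solid + water volume = 0.952867 m3
Air = (1 - 0.952867) * 100 = 4.71%

4.71


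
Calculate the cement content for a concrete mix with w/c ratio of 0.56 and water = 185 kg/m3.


Cement = water / (w/c)
= 185 / 0.56
= 330.4 kg/m3

330.4


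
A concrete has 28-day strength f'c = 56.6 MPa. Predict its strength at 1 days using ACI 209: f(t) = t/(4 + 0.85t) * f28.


f(1) = 1 / (4 + 0.85 * 1) * 56.6
= 1 / 4.85 * 56.6
= 11.67 MPa

11.67


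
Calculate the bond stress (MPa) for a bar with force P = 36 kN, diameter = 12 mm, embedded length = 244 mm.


u = P / (pi * db * ld)
= 36 * 1000 / (pi * 12 * 244)
= 3.914 MPa

3.914


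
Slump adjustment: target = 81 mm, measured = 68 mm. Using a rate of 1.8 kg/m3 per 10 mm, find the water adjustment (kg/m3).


Difference = 81 - 68 = 13 mm
Water adjustment = 13 * 1.8 / 10 = 2.3 kg/m3

2.3


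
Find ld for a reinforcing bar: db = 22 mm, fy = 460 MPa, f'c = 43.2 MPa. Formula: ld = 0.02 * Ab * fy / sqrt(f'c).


Ab = pi * 22^2 / 4 = 380.133 mm2
ld = 0.02 * 380.133 * 460 / sqrt(43.2)
= 532.1 mm

532.1


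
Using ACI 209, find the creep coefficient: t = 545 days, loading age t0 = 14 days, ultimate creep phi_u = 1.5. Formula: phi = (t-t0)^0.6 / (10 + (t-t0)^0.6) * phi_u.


dt = 545 - 14 = 531
phi = 531^0.6 / (10 + 531^0.6) * 1.5
= 1.218

1.218


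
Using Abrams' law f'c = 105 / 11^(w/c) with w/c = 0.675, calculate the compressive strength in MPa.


f'c = 105 / 11^0.675
= 105 / 5.046
= 20.81 MPa

20.81


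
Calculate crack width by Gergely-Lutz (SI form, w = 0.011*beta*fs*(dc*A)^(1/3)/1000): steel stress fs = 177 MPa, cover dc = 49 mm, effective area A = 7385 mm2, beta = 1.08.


w = 0.011 * beta * fs * (dc * A)^(1/3) / 1000
= 0.011 * 1.08 * 177 * (49 * 7385)^(1/3) / 1000
= 0.15 mm

0.15


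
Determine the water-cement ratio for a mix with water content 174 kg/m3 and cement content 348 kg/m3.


w/c = water / cement
w/c = 174 / 348 = 0.5

0.5


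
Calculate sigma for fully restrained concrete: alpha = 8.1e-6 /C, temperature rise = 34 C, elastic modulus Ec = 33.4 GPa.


sigma = alpha * dT * Ec
= 8.1e-6 * 34 * 33.4 * 1000
= 9.198 MPa

9.198


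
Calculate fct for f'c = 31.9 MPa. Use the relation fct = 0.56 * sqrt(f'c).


fct = 0.56 * sqrt(31.9)
= 0.56 * 5.648
= 3.163 MPa

3.163


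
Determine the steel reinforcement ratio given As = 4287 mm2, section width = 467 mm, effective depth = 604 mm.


rho = As / (b * d)
= 4287 / (467 * 604)
= 0.0152

0.0152


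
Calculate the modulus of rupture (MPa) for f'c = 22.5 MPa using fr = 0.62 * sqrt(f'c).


fr = 0.62 * sqrt(22.5)
= 2.941 MPa

2.941


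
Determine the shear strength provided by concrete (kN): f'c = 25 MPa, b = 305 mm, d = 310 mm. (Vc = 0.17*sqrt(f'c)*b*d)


Vc = 0.17 * sqrt(25) * 305 * 310 / 1000
= 80.37 kN

80.37


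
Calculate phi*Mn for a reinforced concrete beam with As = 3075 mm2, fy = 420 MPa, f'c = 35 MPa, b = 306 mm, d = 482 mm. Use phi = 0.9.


a = As * fy / (0.85 * f'c * b)
= 3075 * 420 / (0.85 * 35 * 306)
= 141.8685 mm
Mn = As * fy * (d - a/2) / 10^6
= 530.8914 kN-m
phi*Mn = 0.9 * 530.8914 = 477.8 kN-m

477.8


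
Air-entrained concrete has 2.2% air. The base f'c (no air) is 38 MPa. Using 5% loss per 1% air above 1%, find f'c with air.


Strength loss = (2.2 - 1) * 5 = 6.0%
f'c = 38 * (1 - 6.0/100)
= 35.72 MPa

35.72


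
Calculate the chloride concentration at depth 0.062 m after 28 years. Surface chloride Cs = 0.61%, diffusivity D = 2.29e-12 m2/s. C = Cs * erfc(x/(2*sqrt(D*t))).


t_seconds = 28 * 365.25 * 24 * 3600 = 883612800.0 s
arg = 0.062 / (2 * sqrt(2.29e-12 * 883612800.0))
= 0.6891
erfc(0.6891) = 0.3298
C = 0.61 * 0.3298 = 0.2012%

0.2012


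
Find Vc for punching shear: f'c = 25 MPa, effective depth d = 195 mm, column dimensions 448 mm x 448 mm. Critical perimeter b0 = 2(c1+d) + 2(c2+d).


b0 = 2*(448 + 195) + 2*(448 + 195) = 2572 mm
Vc = 0.33 * sqrt(25) * 2572 * 195 / 1000
= 827.54 kN

827.54


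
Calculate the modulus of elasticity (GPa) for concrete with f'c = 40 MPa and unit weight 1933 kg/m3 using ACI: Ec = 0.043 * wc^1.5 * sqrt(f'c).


Ec = 0.043 * 1933^1.5 * sqrt(40) / 1000
= 23.11 GPa

23.11


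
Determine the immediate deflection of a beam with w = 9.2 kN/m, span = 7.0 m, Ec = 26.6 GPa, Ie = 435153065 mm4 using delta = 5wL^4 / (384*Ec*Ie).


Convert: L = 7.0 m = 7000 mm, Ec = 26.6 GPa = 26600 MPa
delta = 5 * 9.2 * 7000^4 / (384 * 26600 * 435153065)
= 24.85 mm

24.85


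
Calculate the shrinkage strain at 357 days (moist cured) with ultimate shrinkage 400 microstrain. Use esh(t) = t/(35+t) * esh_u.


esh(357) = 357 / (35 + 357) * 400
= 357 / 392 * 400
= 364.3 microstrain

364.3


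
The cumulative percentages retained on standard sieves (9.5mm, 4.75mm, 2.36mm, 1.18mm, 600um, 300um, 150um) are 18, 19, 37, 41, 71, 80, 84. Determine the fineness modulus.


FM = sum(cumulative % retained) / 100
= 350 / 100
= 3.5

3.5


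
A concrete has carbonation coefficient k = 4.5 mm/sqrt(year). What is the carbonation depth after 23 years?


depth = k * sqrt(t)
= 4.5 * sqrt(23)
= 21.58 mm

21.58


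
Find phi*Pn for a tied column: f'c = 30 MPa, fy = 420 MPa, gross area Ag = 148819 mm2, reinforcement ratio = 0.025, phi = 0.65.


Ast = rho * Ag = 0.025 * 148819 = 3720.475 mm2
phi*Pn = 0.65 * 0.80 * (0.85 * 30 * (148819 - 3720.475) + 420 * 3720.475) / 1000
= 2736.56 kN

2736.56


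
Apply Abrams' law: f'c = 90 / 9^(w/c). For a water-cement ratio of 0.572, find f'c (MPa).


f'c = 90 / 9^0.572
= 90 / 3.514
= 25.61 MPa

25.61


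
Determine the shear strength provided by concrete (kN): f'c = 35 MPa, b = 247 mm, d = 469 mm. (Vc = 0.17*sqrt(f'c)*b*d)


Vc = 0.17 * sqrt(35) * 247 * 469 / 1000
= 116.51 kN

116.51


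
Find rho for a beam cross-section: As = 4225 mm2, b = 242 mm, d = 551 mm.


rho = As / (b * d)
= 4225 / (242 * 551)
= 0.0317

0.0317


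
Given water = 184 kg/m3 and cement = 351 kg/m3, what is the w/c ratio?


w/c = water / cement
w/c = 184 / 351 = 0.524

0.524


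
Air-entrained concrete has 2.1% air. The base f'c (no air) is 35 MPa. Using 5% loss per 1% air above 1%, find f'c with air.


Strength loss = (2.1 - 1) * 5 = 5.5%
f'c = 35 * (1 - 5.5/100)
= 33.07 MPa

33.07


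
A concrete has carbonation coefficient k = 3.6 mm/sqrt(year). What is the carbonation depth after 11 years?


depth = k * sqrt(t)
= 3.6 * sqrt(11)
= 11.94 mm

11.94


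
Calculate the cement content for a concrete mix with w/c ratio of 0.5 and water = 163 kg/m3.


Cement = water / (w/c)
= 163 / 0.5
= 326.0 kg/m3

326.0


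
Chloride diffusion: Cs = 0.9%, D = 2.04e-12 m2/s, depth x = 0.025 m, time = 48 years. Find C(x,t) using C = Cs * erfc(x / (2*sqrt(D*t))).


t_seconds = 48 * 365.25 * 24 * 3600 = 1514764800.0 s
arg = 0.025 / (2 * sqrt(2.04e-12 * 1514764800.0))
= 0.2249
erfc(0.2249) = 0.7505
C = 0.9 * 0.7505 = 0.6754%

0.6754


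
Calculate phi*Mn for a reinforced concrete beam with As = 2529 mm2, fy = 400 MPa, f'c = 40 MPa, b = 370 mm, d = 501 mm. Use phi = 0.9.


a = As * fy / (0.85 * f'c * b)
= 2529 * 400 / (0.85 * 40 * 370)
= 80.4134 mm
Mn = As * fy * (d - a/2) / 10^6
= 466.1385 kN-m
phi*Mn = 0.9 * 466.1385 = 419.52 kN-m

419.52


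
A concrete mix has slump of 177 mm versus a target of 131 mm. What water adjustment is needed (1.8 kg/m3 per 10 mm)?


Difference = 131 - 177 = -46 mm
Water adjustment = -46 * 1.8 / 10 = -8.3 kg/m3

-8.3


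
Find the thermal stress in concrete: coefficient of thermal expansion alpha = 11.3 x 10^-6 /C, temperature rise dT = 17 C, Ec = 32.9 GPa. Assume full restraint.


sigma = alpha * dT * Ec
= 11.3e-6 * 17 * 32.9 * 1000
= 6.32 MPa

6.32


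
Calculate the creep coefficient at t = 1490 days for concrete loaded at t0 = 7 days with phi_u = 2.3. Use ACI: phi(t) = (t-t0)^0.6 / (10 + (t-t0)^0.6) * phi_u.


dt = 1490 - 7 = 1483
phi = 1483^0.6 / (10 + 1483^0.6) * 2.3
= 2.044

2.044


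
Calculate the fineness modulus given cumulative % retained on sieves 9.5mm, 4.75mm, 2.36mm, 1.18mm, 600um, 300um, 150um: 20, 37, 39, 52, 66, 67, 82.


FM = sum(cumulative % retained) / 100
= 363 / 100
= 3.63

3.63


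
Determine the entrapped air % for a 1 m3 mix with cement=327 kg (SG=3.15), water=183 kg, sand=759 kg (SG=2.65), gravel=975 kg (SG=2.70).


Vol cement = 327 / (3.15 * 1000) = 0.10381 m3
Vol water = 183 / 1000 = 0.183 m3
Vol sand = 759 / (2.65 * 1000) = 0.286415 m3
Vol gravel = 975 / (2.70 * 1000) = 0.361111 m3
Total solid + water volume = 0.934336 m3
Air = (1 - 0.934336) * 100 = 6.57%

6.57


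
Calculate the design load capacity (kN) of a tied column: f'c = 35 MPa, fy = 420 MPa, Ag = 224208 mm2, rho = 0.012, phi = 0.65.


Ast = rho * Ag = 0.012 * 224208 = 2690.496 mm2
phi*Pn = 0.65 * 0.80 * (0.85 * 35 * (224208 - 2690.496) + 420 * 2690.496) / 1000
= 4014.48 kN

4014.48


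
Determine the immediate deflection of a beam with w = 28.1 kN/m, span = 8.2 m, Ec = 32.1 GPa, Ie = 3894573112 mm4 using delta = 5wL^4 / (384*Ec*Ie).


Convert: L = 8.2 m = 8200 mm, Ec = 32.1 GPa = 32100 MPa
delta = 5 * 28.1 * 8200^4 / (384 * 32100 * 3894573112)
= 13.23 mm

13.23


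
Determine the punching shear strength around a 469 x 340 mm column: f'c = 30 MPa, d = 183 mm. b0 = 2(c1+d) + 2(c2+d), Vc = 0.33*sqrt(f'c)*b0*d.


b0 = 2*(469 + 183) + 2*(340 + 183) = 2350 mm
Vc = 0.33 * sqrt(30) * 2350 * 183 / 1000
= 777.31 kN

777.31


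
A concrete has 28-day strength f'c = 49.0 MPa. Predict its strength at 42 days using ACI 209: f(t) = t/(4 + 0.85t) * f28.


f(42) = 42 / (4 + 0.85 * 42) * 49.0
= 42 / 39.7 * 49.0
= 51.84 MPa

51.84


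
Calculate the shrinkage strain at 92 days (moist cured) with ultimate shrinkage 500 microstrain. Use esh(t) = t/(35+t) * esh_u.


esh(92) = 92 / (35 + 92) * 500
= 92 / 127 * 500
= 362.2 microstrain

362.2


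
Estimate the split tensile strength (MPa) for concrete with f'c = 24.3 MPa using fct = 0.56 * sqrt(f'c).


fct = 0.56 * sqrt(24.3)
= 0.56 * 4.93
= 2.761 MPa

2.761


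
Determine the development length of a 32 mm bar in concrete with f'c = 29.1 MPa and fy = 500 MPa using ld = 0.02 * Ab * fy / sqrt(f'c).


Ab = pi * 32^2 / 4 = 804.248 mm2
ld = 0.02 * 804.248 * 500 / sqrt(29.1)
= 1490.9 mm

1490.9


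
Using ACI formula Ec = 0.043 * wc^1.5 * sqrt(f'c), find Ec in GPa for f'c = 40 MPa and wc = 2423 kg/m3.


Ec = 0.043 * 2423^1.5 * sqrt(40) / 1000
= 32.44 GPa

32.44


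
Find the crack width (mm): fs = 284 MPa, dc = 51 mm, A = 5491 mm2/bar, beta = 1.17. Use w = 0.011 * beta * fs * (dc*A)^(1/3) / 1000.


w = 0.011 * beta * fs * (dc * A)^(1/3) / 1000
= 0.011 * 1.17 * 284 * (51 * 5491)^(1/3) / 1000
= 0.239 mm

0.239


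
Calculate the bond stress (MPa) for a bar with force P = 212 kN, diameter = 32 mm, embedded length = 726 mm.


u = P / (pi * db * ld)
= 212 * 1000 / (pi * 32 * 726)
= 2.905 MPa

2.905


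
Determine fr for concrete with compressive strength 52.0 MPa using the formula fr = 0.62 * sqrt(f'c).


fr = 0.62 * sqrt(52.0)
= 4.471 MPa

4.471


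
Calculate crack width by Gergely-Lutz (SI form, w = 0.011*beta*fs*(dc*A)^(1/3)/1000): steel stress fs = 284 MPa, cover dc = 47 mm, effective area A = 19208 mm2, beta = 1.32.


w = 0.011 * beta * fs * (dc * A)^(1/3) / 1000
= 0.011 * 1.32 * 284 * (47 * 19208)^(1/3) / 1000
= 0.399 mm

0.399


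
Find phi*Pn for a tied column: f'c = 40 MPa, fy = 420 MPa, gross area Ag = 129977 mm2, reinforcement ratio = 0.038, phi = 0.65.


Ast = rho * Ag = 0.038 * 129977 = 4939.126 mm2
phi*Pn = 0.65 * 0.80 * (0.85 * 40 * (129977 - 4939.126) + 420 * 4939.126) / 1000
= 3289.37 kN

3289.37


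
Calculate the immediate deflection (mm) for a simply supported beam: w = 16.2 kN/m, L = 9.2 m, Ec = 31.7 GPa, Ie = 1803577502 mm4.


Convert: L = 9.2 m = 9200 mm, Ec = 31.7 GPa = 31700 MPa
delta = 5 * 16.2 * 9200^4 / (384 * 31700 * 1803577502)
= 26.43 mm

26.43


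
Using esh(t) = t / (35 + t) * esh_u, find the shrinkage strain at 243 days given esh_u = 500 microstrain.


esh(243) = 243 / (35 + 243) * 500
= 243 / 278 * 500
= 437.1 microstrain

437.1


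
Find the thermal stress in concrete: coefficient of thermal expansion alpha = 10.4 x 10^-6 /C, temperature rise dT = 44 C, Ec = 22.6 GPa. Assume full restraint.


sigma = alpha * dT * Ec
= 10.4e-6 * 44 * 22.6 * 1000
= 10.342 MPa

10.342


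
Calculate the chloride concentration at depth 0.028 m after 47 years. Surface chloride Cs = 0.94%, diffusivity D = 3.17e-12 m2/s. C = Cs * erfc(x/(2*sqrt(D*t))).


t_seconds = 47 * 365.25 * 24 * 3600 = 1483207200.0 s
arg = 0.028 / (2 * sqrt(3.17e-12 * 1483207200.0))
= 0.2042
erfc(0.2042) = 0.7728
C = 0.94 * 0.7728 = 0.7264%

0.7264


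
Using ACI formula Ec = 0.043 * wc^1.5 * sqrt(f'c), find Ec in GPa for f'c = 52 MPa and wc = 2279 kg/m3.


Ec = 0.043 * 2279^1.5 * sqrt(52) / 1000
= 33.74 GPa

33.74


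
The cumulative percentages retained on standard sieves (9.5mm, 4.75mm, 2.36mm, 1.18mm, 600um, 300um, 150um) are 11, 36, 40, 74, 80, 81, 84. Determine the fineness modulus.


FM = sum(cumulative % retained) / 100
= 406 / 100
= 4.06

4.06


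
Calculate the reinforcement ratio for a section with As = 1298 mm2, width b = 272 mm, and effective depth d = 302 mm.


rho = As / (b * d)
= 1298 / (272 * 302)
= 0.0158

0.0158


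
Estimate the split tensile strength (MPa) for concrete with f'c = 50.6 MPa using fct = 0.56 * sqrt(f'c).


fct = 0.56 * sqrt(50.6)
= 0.56 * 7.113
= 3.983 MPa

3.983


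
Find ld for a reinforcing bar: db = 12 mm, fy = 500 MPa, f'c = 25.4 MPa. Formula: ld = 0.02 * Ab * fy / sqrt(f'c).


Ab = pi * 12^2 / 4 = 113.097 mm2
ld = 0.02 * 113.097 * 500 / sqrt(25.4)
= 224.4 mm

224.4


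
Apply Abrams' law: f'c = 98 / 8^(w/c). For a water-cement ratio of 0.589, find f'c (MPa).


f'c = 98 / 8^0.589
= 98 / 3.403
= 28.79 MPa

28.79


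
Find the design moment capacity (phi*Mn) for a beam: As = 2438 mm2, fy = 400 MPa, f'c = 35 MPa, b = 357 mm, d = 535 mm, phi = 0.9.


a = As * fy / (0.85 * f'c * b)
= 2438 * 400 / (0.85 * 35 * 357)
= 91.8203 mm
Mn = As * fy * (d - a/2) / 10^6
= 476.9604 kN-m
phi*Mn = 0.9 * 476.9604 = 429.26 kN-m

429.26


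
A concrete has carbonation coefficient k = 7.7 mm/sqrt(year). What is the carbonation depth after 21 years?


depth = k * sqrt(t)
= 7.7 * sqrt(21)
= 35.29 mm

35.29


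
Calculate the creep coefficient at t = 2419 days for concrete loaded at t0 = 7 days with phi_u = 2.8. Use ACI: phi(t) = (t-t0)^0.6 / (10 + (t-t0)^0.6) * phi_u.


dt = 2419 - 7 = 2412
phi = 2412^0.6 / (10 + 2412^0.6) * 2.8
= 2.561

2.561


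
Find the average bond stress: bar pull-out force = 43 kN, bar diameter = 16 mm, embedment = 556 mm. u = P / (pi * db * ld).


u = P / (pi * db * ld)
= 43 * 1000 / (pi * 16 * 556)
= 1.539 MPa

1.539


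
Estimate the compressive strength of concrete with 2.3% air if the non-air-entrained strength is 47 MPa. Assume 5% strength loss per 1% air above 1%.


Strength loss = (2.3 - 1) * 5 = 6.5%
f'c = 47 * (1 - 6.5/100)
= 43.95 MPa

43.95


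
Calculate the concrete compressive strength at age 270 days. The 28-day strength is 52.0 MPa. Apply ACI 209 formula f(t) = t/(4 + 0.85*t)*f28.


f(270) = 270 / (4 + 0.85 * 270) * 52.0
= 270 / 233.5 * 52.0
= 60.13 MPa

60.13


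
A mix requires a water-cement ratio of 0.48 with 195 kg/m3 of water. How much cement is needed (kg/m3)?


Cement = water / (w/c)
= 195 / 0.48
= 406.2 kg/m3

406.2


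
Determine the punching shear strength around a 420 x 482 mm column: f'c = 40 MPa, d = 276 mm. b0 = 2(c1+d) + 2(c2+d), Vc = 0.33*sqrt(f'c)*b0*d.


b0 = 2*(420 + 276) + 2*(482 + 276) = 2908 mm
Vc = 0.33 * sqrt(40) * 2908 * 276 / 1000
= 1675.13 kN

1675.13


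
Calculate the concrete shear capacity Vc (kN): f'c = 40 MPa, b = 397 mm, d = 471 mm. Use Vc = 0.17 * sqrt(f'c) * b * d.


Vc = 0.17 * sqrt(40) * 397 * 471 / 1000
= 201.04 kN

201.04


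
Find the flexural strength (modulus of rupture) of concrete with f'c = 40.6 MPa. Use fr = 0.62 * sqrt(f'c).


fr = 0.62 * sqrt(40.6)
= 3.951 MPa

3.951


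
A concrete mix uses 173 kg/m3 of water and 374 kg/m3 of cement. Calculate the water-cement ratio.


w/c = water / cement
w/c = 173 / 374 = 0.463

0.463


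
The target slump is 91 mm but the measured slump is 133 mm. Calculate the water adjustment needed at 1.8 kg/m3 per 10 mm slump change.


Difference = 91 - 133 = -42 mm
Water adjustment = -42 * 1.8 / 10 = -7.6 kg/m3

-7.6


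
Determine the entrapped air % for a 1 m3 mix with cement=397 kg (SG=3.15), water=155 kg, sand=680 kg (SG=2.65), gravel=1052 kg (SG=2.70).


Vol cement = 397 / (3.15 * 1000) = 0.126032 m3
Vol water = 155 / 1000 = 0.155 m3
Vol sand = 680 / (2.65 * 1000) = 0.256604 m3
Vol gravel = 1052 / (2.70 * 1000) = 0.38963 m3
Total solid + water volume = 0.927265 m3
Air = (1 - 0.927265) * 100 = 7.27%

7.27


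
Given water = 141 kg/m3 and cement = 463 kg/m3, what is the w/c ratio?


w/c = water / cement
w/c = 141 / 463 = 0.305

0.305


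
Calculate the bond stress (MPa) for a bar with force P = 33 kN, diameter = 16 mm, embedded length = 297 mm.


u = P / (pi * db * ld)
= 33 * 1000 / (pi * 16 * 297)
= 2.21 MPa

2.21


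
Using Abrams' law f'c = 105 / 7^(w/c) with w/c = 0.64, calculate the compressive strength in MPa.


f'c = 105 / 7^0.64
= 105 / 3.474
= 30.22 MPa

30.22


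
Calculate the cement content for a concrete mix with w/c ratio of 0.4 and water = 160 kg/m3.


Cement = water / (w/c)
= 160 / 0.4
= 400.0 kg/m3

400.0


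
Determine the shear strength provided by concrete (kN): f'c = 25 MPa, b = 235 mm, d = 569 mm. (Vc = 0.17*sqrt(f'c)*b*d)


Vc = 0.17 * sqrt(25) * 235 * 569 / 1000
= 113.66 kN

113.66


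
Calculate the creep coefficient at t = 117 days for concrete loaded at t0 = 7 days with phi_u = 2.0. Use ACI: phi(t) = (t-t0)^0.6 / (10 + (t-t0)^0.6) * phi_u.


dt = 117 - 7 = 110
phi = 110^0.6 / (10 + 110^0.6) * 2.0
= 1.253

1.253


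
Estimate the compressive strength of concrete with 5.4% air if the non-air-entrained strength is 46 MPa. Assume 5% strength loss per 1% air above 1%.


Strength loss = (5.4 - 1) * 5 = 22.0%
f'c = 46 * (1 - 22.0/100)
= 35.88 MPa

35.88


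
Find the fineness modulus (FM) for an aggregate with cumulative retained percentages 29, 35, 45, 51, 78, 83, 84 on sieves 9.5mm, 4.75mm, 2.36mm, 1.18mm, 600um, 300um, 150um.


FM = sum(cumulative % retained) / 100
= 405 / 100
= 4.05

4.05


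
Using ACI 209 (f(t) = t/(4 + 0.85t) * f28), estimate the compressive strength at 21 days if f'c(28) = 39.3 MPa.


f(21) = 21 / (4 + 0.85 * 21) * 39.3
= 21 / 21.85 * 39.3
= 37.77 MPa

37.77


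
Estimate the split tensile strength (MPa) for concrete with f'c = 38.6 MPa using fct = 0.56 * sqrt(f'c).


fct = 0.56 * sqrt(38.6)
= 0.56 * 6.213
= 3.479 MPa

3.479


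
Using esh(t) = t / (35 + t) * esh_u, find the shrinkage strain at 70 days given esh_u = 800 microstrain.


esh(70) = 70 / (35 + 70) * 800
= 70 / 105 * 800
= 533.3 microstrain

533.3


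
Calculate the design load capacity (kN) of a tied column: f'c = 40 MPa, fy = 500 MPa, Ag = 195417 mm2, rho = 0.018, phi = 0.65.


Ast = rho * Ag = 0.018 * 195417 = 3517.506 mm2
phi*Pn = 0.65 * 0.80 * (0.85 * 40 * (195417 - 3517.506) + 500 * 3517.506) / 1000
= 4307.33 kN

4307.33


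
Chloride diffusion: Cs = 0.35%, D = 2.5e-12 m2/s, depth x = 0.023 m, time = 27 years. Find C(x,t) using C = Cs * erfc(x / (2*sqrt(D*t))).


t_seconds = 27 * 365.25 * 24 * 3600 = 852055200.0 s
arg = 0.023 / (2 * sqrt(2.5e-12 * 852055200.0))
= 0.2492
erfc(0.2492) = 0.7246
C = 0.35 * 0.7246 = 0.2536%

0.2536


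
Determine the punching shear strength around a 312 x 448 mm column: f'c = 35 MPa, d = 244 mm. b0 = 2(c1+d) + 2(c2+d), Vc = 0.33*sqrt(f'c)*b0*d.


b0 = 2*(312 + 244) + 2*(448 + 244) = 2496 mm
Vc = 0.33 * sqrt(35) * 2496 * 244 / 1000
= 1189.0 kN

1189.0


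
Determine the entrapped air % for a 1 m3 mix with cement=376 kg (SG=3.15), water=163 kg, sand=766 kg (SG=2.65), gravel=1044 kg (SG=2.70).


Vol cement = 376 / (3.15 * 1000) = 0.119365 m3
Vol water = 163 / 1000 = 0.163 m3
Vol sand = 766 / (2.65 * 1000) = 0.289057 m3
Vol gravel = 1044 / (2.70 * 1000) = 0.386667 m3
Total solid + water volume = 0.958088 m3
Air = (1 - 0.958088) * 100 = 4.19%

4.19


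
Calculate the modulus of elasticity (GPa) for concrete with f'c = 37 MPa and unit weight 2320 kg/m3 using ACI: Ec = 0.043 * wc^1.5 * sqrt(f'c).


Ec = 0.043 * 2320^1.5 * sqrt(37) / 1000
= 29.23 GPa

29.23


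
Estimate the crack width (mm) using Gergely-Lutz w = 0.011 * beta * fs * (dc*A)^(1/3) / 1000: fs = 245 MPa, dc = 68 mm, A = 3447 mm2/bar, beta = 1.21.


w = 0.011 * beta * fs * (dc * A)^(1/3) / 1000
= 0.011 * 1.21 * 245 * (68 * 3447)^(1/3) / 1000
= 0.201 mm

0.201


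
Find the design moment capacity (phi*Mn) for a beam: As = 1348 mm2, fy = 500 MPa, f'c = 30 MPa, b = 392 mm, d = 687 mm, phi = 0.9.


a = As * fy / (0.85 * f'c * b)
= 1348 * 500 / (0.85 * 30 * 392)
= 67.427 mm
Mn = As * fy * (d - a/2) / 10^6
= 440.3151 kN-m
phi*Mn = 0.9 * 440.3151 = 396.28 kN-m

396.28


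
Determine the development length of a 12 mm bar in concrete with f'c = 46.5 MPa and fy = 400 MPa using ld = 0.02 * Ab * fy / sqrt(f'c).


Ab = pi * 12^2 / 4 = 113.097 mm2
ld = 0.02 * 113.097 * 400 / sqrt(46.5)
= 132.7 mm

132.7


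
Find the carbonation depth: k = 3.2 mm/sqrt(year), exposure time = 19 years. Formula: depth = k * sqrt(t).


depth = k * sqrt(t)
= 3.2 * sqrt(19)
= 13.95 mm

13.95


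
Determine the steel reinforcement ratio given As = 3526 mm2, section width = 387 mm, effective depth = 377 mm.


rho = As / (b * d)
= 3526 / (387 * 377)
= 0.0242

0.0242


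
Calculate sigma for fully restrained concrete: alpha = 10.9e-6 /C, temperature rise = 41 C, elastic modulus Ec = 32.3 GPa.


sigma = alpha * dT * Ec
= 10.9e-6 * 41 * 32.3 * 1000
= 14.435 MPa

14.435


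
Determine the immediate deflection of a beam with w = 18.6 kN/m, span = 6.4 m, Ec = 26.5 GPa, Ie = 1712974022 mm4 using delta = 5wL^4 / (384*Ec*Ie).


Convert: L = 6.4 m = 6400 mm, Ec = 26.5 GPa = 26500 MPa
delta = 5 * 18.6 * 6400^4 / (384 * 26500 * 1712974022)
= 8.95 mm

8.95


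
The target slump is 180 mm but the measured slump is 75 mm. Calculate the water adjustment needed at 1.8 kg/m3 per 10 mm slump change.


Difference = 180 - 75 = 105 mm
Water adjustment = 105 * 1.8 / 10 = 18.9 kg/m3

18.9


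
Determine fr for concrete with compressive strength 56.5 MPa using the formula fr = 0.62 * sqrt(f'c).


fr = 0.62 * sqrt(56.5)
= 4.66 MPa

4.66


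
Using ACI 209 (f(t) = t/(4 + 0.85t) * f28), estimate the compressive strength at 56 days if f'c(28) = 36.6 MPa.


f(56) = 56 / (4 + 0.85 * 56) * 36.6
= 56 / 51.6 * 36.6
= 39.72 MPa

39.72


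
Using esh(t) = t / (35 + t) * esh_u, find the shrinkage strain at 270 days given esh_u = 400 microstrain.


esh(270) = 270 / (35 + 270) * 400
= 270 / 305 * 400
= 354.1 microstrain

354.1


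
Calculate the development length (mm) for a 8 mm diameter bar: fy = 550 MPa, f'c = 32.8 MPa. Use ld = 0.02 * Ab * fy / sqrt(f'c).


Ab = pi * 8^2 / 4 = 50.265 mm2
ld = 0.02 * 50.265 * 550 / sqrt(32.8)
= 96.5 mm

96.5


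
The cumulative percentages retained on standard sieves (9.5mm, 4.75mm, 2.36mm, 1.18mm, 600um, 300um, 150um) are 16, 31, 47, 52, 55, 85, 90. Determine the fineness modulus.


FM = sum(cumulative % retained) / 100
= 376 / 100
= 3.76

3.76


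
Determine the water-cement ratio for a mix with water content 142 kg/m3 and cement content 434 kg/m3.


w/c = water / cement
w/c = 142 / 434 = 0.327

0.327


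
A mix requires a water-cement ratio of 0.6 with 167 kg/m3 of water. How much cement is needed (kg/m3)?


Cement = water / (w/c)
= 167 / 0.6
= 278.3 kg/m3

278.3


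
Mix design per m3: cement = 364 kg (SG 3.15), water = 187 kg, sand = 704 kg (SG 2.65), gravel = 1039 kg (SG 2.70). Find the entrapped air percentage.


Vol cement = 364 / (3.15 * 1000) = 0.115556 m3
Vol water = 187 / 1000 = 0.187 m3
Vol sand = 704 / (2.65 * 1000) = 0.26566 m3
Vol gravel = 1039 / (2.70 * 1000) = 0.384815 m3
Total solid + water volume = 0.953031 m3
Air = (1 - 0.953031) * 100 = 4.7%

4.7


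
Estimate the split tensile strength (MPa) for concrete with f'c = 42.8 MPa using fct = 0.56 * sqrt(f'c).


fct = 0.56 * sqrt(42.8)
= 0.56 * 6.542
= 3.664 MPa

3.664


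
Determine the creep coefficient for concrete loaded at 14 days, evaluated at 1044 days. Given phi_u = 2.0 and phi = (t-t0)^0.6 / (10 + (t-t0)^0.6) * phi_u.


dt = 1044 - 14 = 1030
phi = 1030^0.6 / (10 + 1030^0.6) * 2.0
= 1.731

1.731


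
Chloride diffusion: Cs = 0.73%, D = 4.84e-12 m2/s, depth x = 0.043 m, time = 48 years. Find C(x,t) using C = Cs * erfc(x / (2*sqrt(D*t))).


t_seconds = 48 * 365.25 * 24 * 3600 = 1514764800.0 s
arg = 0.043 / (2 * sqrt(4.84e-12 * 1514764800.0))
= 0.2511
erfc(0.2511) = 0.7225
C = 0.73 * 0.7225 = 0.5274%

0.5274


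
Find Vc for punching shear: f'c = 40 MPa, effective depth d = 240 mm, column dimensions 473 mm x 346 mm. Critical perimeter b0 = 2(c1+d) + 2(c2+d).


b0 = 2*(473 + 240) + 2*(346 + 240) = 2598 mm
Vc = 0.33 * sqrt(40) * 2598 * 240 / 1000
= 1301.35 kN

1301.35


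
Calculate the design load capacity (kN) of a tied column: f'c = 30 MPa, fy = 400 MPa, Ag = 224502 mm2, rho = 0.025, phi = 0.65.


Ast = rho * Ag = 0.025 * 224502 = 5612.55 mm2
phi*Pn = 0.65 * 0.80 * (0.85 * 30 * (224502 - 5612.55) + 400 * 5612.55) / 1000
= 4069.88 kN

4069.88


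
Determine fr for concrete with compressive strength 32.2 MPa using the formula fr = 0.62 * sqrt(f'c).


fr = 0.62 * sqrt(32.2)
= 3.518 MPa

3.518


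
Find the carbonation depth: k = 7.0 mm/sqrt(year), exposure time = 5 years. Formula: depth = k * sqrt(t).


depth = k * sqrt(t)
= 7.0 * sqrt(5)
= 15.65 mm

15.65


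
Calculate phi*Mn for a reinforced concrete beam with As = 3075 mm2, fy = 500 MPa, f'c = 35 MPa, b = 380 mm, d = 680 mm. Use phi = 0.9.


a = As * fy / (0.85 * f'c * b)
= 3075 * 500 / (0.85 * 35 * 380)
= 136.0018 mm
Mn = As * fy * (d - a/2) / 10^6
= 940.9486 kN-m
phi*Mn = 0.9 * 940.9486 = 846.85 kN-m

846.85


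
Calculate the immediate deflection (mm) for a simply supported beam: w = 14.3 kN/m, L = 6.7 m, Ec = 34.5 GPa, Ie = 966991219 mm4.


Convert: L = 6.7 m = 6700 mm, Ec = 34.5 GPa = 34500 MPa
delta = 5 * 14.3 * 6700^4 / (384 * 34500 * 966991219)
= 11.25 mm

11.25


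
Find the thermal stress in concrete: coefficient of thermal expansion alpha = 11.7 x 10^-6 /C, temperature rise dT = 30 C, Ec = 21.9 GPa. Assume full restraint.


sigma = alpha * dT * Ec
= 11.7e-6 * 30 * 21.9 * 1000
= 7.687 MPa

7.687


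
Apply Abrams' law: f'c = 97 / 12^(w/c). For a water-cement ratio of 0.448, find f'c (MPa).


f'c = 97 / 12^0.448
= 97 / 3.044
= 31.86 MPa

31.86


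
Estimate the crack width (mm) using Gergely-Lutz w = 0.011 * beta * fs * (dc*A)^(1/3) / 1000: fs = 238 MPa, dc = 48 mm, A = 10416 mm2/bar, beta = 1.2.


w = 0.011 * beta * fs * (dc * A)^(1/3) / 1000
= 0.011 * 1.2 * 238 * (48 * 10416)^(1/3) / 1000
= 0.249 mm

0.249


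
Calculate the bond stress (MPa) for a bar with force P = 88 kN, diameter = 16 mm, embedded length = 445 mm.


u = P / (pi * db * ld)
= 88 * 1000 / (pi * 16 * 445)
= 3.934 MPa

3.934


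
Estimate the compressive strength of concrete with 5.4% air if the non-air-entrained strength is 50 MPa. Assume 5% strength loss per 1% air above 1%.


Strength loss = (5.4 - 1) * 5 = 22.0%
f'c = 50 * (1 - 22.0/100)
= 39.0 MPa

39.0


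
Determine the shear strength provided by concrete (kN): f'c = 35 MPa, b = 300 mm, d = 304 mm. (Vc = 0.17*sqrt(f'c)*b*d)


Vc = 0.17 * sqrt(35) * 300 * 304 / 1000
= 91.72 kN

91.72


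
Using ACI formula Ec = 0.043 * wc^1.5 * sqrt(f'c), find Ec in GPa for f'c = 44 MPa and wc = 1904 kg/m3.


Ec = 0.043 * 1904^1.5 * sqrt(44) / 1000
= 23.7 GPa

23.7


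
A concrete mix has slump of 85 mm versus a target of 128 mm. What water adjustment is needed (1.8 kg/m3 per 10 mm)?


Difference = 128 - 85 = 43 mm
Water adjustment = 43 * 1.8 / 10 = 7.7 kg/m3

7.7


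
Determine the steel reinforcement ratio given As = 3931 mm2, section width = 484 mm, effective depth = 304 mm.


rho = As / (b * d)
= 3931 / (484 * 304)
= 0.0267

0.0267


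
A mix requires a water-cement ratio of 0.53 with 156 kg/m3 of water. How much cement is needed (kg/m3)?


Cement = water / (w/c)
= 156 / 0.53
= 294.3 kg/m3

294.3


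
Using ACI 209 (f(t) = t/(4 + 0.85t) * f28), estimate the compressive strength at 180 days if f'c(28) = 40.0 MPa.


f(180) = 180 / (4 + 0.85 * 180) * 40.0
= 180 / 157.0 * 40.0
= 45.86 MPa

45.86


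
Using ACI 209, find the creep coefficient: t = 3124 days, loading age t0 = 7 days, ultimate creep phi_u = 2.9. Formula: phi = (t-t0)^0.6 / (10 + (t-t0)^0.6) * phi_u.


dt = 3124 - 7 = 3117
phi = 3117^0.6 / (10 + 3117^0.6) * 2.9
= 2.685

2.685


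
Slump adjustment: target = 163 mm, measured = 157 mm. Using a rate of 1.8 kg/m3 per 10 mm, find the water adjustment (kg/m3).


Difference = 163 - 157 = 6 mm
Water adjustment = 6 * 1.8 / 10 = 1.1 kg/m3

1.1


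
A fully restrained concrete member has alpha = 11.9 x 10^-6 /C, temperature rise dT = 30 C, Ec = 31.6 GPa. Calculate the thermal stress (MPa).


sigma = alpha * dT * Ec
= 11.9e-6 * 30 * 31.6 * 1000
= 11.281 MPa

11.281


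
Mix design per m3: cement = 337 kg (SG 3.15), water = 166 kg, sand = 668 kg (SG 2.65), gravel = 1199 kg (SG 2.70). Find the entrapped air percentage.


Vol cement = 337 / (3.15 * 1000) = 0.106984 m3
Vol water = 166 / 1000 = 0.166 m3
Vol sand = 668 / (2.65 * 1000) = 0.252075 m3
Vol gravel = 1199 / (2.70 * 1000) = 0.444074 m3
Total solid + water volume = 0.969134 m3
Air = (1 - 0.969134) * 100 = 3.09%

3.09


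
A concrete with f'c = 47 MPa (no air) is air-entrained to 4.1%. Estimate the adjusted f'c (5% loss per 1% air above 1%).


Strength loss = (4.1 - 1) * 5 = 15.5%
f'c = 47 * (1 - 15.5/100)
= 39.71 MPa

39.71


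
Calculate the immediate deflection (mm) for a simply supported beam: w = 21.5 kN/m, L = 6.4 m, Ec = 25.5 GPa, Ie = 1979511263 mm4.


Convert: L = 6.4 m = 6400 mm, Ec = 25.5 GPa = 25500 MPa
delta = 5 * 21.5 * 6400^4 / (384 * 25500 * 1979511263)
= 9.3 mm

9.3


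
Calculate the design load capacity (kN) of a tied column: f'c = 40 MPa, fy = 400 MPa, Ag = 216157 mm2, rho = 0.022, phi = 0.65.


Ast = rho * Ag = 0.022 * 216157 = 4755.454 mm2
phi*Pn = 0.65 * 0.80 * (0.85 * 40 * (216157 - 4755.454) + 400 * 4755.454) / 1000
= 4726.71 kN

4726.71


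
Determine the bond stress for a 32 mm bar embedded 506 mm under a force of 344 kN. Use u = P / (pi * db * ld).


u = P / (pi * db * ld)
= 344 * 1000 / (pi * 32 * 506)
= 6.763 MPa

6.763


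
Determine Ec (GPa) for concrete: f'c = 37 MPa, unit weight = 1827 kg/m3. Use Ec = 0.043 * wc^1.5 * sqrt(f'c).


Ec = 0.043 * 1827^1.5 * sqrt(37) / 1000
= 20.43 GPa

20.43


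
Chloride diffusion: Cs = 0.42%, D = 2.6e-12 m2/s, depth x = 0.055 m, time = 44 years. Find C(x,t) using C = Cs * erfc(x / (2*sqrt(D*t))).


t_seconds = 44 * 365.25 * 24 * 3600 = 1388534400.0 s
arg = 0.055 / (2 * sqrt(2.6e-12 * 1388534400.0))
= 0.4577
erfc(0.4577) = 0.5175
C = 0.42 * 0.5175 = 0.2173%

0.2173


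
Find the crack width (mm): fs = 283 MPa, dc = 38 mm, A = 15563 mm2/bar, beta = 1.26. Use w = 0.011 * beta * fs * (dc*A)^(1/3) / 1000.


w = 0.011 * beta * fs * (dc * A)^(1/3) / 1000
= 0.011 * 1.26 * 283 * (38 * 15563)^(1/3) / 1000
= 0.329 mm

0.329


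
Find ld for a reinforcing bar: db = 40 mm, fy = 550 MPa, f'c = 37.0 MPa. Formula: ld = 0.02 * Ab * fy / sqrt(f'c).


Ab = pi * 40^2 / 4 = 1256.637 mm2
ld = 0.02 * 1256.637 * 550 / sqrt(37.0)
= 2272.5 mm

2272.5


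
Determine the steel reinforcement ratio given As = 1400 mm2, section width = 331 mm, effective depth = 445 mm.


rho = As / (b * d)
= 1400 / (331 * 445)
= 0.0095

0.0095


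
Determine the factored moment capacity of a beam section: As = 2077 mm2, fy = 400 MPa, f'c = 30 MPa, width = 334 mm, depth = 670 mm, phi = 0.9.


a = As * fy / (0.85 * f'c * b)
= 2077 * 400 / (0.85 * 30 * 334)
= 97.5461 mm
Mn = As * fy * (d - a/2) / 10^6
= 516.1154 kN-m
phi*Mn = 0.9 * 516.1154 = 464.5 kN-m

464.5


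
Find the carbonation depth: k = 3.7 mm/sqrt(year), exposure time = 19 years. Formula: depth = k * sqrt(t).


depth = k * sqrt(t)
= 3.7 * sqrt(19)
= 16.13 mm

16.13


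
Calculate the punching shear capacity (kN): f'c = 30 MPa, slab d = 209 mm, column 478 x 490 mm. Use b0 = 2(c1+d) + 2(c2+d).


b0 = 2*(478 + 209) + 2*(490 + 209) = 2772 mm
Vc = 0.33 * sqrt(30) * 2772 * 209 / 1000
= 1047.16 kN

1047.16


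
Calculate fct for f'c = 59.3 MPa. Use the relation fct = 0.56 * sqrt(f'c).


fct = 0.56 * sqrt(59.3)
= 0.56 * 7.701
= 4.312 MPa

4.312


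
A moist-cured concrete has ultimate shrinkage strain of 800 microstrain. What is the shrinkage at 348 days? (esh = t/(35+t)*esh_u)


esh(348) = 348 / (35 + 348) * 800
= 348 / 383 * 800
= 726.9 microstrain

726.9


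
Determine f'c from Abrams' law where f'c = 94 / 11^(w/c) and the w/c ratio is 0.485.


f'c = 94 / 11^0.485
= 94 / 3.199
= 29.38 MPa

29.38


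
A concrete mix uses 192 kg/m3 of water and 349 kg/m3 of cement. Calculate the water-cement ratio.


w/c = water / cement
w/c = 192 / 349 = 0.55

0.55


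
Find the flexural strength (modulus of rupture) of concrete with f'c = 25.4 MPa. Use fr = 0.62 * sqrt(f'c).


fr = 0.62 * sqrt(25.4)
= 3.125 MPa

3.125


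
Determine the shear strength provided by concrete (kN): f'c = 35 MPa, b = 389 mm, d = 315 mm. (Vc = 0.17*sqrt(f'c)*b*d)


Vc = 0.17 * sqrt(35) * 389 * 315 / 1000
= 123.24 kN

123.24


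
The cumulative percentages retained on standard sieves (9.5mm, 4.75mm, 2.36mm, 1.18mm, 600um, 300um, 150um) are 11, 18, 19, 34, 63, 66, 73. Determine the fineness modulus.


FM = sum(cumulative % retained) / 100
= 284 / 100
= 2.84

2.84
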